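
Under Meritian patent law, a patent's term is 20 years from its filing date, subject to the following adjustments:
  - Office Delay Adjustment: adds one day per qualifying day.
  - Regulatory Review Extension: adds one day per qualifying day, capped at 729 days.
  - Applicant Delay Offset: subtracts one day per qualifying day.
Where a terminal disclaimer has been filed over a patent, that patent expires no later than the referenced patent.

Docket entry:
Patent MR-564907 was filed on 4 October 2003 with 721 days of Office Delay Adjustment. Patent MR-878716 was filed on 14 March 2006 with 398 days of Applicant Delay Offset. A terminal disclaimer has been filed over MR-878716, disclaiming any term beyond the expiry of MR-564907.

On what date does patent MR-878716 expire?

2025-02-09

Natural term of MR-878716:
  Base: filing + 20 years → 14 March 2026.
  Applicant Delay Offset: −398 days → 9 February 2025.
Expiry of referenced patent MR-564907:
  Base: filing + 20 years → 4 October 2023.
  Office Delay Adjustment: +721 days → 24 September 2025.
Terminal disclaimer: MR-878716 expires on the earlier of 9 February 2025 and 24 September 2025.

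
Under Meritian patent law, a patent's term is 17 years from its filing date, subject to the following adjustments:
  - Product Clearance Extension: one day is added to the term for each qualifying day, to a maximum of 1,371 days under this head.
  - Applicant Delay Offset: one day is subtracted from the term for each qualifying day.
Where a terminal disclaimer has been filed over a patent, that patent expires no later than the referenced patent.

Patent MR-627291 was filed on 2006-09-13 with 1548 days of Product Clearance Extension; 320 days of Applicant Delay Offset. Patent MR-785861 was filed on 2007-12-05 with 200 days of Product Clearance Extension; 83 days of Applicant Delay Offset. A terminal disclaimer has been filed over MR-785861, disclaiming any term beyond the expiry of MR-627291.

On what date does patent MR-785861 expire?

2025-04-01

Natural term of MR-785861:
  Base: filing + 17 years → 5 December 2024.
  Product Clearance Extension: 200 days (within the 1371-day cap) → +200 days → 23 June 2025.
  Applicant Delay Offset: −83 days → 1 April 2025.
Expiry of referenced patent MR-627291:
  Base: filing + 17 years → 13 September 2023.
  Product Clearance Extension: 1548 days claimed exceeds the 1371-day cap, so +1371 days → 15 June 2027.
  Applicant Delay Offset: −320 days → 30 July 2026.
Terminal disclaimer: MR-785861 expires on the earlier of 1 April 2025 and 30 July 2026.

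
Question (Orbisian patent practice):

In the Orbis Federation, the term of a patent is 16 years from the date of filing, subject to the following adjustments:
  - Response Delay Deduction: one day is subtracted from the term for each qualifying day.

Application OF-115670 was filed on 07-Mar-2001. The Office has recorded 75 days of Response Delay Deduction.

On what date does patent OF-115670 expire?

2016-12-22

Base term: filing date + 16 years → 7 March 2017.
Response Delay Deduction: −75 days → 22 December 2016.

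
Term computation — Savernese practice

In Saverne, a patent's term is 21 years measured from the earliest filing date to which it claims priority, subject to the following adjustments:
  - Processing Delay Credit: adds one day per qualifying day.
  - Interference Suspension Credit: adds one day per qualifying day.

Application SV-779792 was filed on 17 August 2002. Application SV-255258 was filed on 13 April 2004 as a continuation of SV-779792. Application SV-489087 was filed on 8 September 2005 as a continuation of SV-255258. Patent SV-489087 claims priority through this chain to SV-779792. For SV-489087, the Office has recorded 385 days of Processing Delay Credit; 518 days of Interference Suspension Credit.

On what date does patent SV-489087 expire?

Earliest priority filing: 17 August 2002.
Base term: 17 August 2002 + 21 years → 17 August 2023.
Processing Delay Credit: +385 days → 5 September 2024.
Interference Suspension Credit: +518 days → 5 February 2026.

2026-02-05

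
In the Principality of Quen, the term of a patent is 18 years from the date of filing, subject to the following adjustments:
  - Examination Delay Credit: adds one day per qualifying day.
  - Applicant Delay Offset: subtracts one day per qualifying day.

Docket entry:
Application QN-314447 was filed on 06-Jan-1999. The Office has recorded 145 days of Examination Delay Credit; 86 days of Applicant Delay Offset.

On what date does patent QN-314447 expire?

Base term: filing date + 18 years → 6 January 2017.
Examination Delay Credit: +145 days → 31 May 2017.
Applicant Delay Offset: −86 days → 6 March 2017.

2017-03-06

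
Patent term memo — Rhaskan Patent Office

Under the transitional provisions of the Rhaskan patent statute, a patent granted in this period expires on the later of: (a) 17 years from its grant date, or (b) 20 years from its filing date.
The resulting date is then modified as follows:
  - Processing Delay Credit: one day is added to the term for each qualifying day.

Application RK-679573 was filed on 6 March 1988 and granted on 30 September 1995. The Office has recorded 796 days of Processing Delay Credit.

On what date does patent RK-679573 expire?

2014-12-05

(a) grant + 17 years → 30 September 2012.
(b) filing + 20 years → 6 March 2008.
Later of the two: 30 September 2012.
Processing Delay Credit: +796 days → 5 December 2014.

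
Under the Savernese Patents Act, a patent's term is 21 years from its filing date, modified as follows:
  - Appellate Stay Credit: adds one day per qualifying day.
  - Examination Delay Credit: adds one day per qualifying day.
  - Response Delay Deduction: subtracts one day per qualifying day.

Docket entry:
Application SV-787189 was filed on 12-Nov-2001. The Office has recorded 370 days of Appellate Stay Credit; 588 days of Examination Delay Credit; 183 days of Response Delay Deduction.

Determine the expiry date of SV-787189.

Base term: filing date + 21 years → 12 November 2022.
Appellate Stay Credit: +370 days → 17 November 2023.
Examination Delay Credit: +588 days → 27 June 2025.
Response Delay Deduction: −183 days → 26 December 2024.

2024-12-26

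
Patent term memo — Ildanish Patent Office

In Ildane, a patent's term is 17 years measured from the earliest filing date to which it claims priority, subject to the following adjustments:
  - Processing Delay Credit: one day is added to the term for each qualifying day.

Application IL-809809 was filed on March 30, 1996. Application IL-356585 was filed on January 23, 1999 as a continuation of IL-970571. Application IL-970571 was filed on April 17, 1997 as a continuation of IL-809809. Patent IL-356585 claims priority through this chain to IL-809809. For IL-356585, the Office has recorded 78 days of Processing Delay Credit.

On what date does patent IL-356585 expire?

2013-06-16

Earliest priority filing: 30 March 1996.
Base term: 30 March 1996 + 17 years → 30 March 2013.
Processing Delay Credit: +78 days → 16 June 2013.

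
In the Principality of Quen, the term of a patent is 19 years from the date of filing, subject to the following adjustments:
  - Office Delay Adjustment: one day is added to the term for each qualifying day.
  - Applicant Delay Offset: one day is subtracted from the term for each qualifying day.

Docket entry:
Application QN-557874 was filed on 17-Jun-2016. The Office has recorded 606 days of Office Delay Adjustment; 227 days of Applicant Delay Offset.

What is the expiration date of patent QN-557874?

Base term: filing date + 19 years → 17 June 2035.
Office Delay Adjustment: +606 days → 12 February 2037.
Applicant Delay Offset: −227 days → 30 June 2036.

June 30, 2036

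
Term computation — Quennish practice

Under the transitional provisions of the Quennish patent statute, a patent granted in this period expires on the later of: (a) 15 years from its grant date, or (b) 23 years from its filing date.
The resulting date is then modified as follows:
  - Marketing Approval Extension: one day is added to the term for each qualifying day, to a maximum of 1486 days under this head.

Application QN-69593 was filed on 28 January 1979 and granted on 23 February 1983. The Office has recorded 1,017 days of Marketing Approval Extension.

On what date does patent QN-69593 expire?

(a) grant + 15 years → 23 February 1998.
(b) filing + 23 years → 28 January 2002.
Later of the two: 28 January 2002.
Marketing Approval Extension: 1017 days (within the 1486-day cap) → +1017 days → 10 November 2004.

2004-11-10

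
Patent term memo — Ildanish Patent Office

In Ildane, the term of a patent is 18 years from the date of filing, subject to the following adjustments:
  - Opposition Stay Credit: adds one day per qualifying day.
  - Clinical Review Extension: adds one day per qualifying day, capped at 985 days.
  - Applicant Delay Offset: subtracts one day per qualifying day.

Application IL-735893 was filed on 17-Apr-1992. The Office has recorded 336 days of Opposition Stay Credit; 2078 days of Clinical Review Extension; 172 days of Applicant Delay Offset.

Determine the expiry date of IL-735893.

2013-06-09

Base term: filing date + 18 years → 17 April 2010.
Opposition Stay Credit: +336 days → 19 March 2011.
Clinical Review Extension: 2078 days claimed exceeds the 985-day cap, so +985 days → 28 November 2013.
Applicant Delay Offset: −172 days → 9 June 2013.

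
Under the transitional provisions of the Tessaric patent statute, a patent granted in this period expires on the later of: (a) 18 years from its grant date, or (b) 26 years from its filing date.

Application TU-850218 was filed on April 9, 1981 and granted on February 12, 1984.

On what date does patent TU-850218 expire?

(a) grant + 18 years → 12 February 2002.
(b) filing + 26 years → 9 April 2007.
Later of the two: 9 April 2007.

April 9, 2007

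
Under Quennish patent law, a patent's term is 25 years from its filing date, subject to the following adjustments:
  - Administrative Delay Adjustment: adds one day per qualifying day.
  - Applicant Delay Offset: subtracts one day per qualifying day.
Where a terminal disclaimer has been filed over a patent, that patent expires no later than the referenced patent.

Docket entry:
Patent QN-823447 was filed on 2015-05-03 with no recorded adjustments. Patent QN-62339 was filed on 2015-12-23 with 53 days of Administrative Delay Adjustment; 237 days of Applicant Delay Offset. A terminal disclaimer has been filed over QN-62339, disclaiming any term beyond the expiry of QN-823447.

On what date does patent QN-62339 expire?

May 3, 2040

Natural term of QN-62339:
  Base: filing + 25 years → 23 December 2040.
  Administrative Delay Adjustment: +53 days → 14 February 2041.
  Applicant Delay Offset: −237 days → 22 June 2040.
Expiry of referenced patent QN-823447:
  Base: filing + 25 years → 3 May 2040.
Terminal disclaimer: QN-62339 expires on the earlier of 22 June 2040 and 3 May 2040.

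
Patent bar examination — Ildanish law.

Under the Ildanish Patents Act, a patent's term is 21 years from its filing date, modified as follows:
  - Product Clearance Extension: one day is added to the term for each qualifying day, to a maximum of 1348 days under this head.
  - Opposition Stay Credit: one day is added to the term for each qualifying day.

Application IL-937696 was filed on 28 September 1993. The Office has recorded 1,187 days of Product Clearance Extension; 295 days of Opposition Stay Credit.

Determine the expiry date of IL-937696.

Base term: filing date + 21 years → 28 September 2014.
Product Clearance Extension: 1187 days (within the 1348-day cap) → +1187 days → 28 December 2017.
Opposition Stay Credit: +295 days → 19 October 2018.

2018-10-19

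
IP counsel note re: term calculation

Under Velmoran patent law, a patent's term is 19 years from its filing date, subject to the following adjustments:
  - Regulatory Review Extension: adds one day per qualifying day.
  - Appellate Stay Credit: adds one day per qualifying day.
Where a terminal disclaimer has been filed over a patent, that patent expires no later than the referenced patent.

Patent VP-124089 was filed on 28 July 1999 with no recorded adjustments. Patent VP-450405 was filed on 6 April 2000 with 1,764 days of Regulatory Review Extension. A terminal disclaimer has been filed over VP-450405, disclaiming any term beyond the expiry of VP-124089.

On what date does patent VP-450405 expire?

July 28, 2018

Natural term of VP-450405:
  Base: filing + 19 years → 6 April 2019.
  Regulatory Review Extension: +1764 days → 3 February 2024.
Expiry of referenced patent VP-124089:
  Base: filing + 19 years → 28 July 2018.
Terminal disclaimer: VP-450405 expires on the earlier of 3 February 2024 and 28 July 2018.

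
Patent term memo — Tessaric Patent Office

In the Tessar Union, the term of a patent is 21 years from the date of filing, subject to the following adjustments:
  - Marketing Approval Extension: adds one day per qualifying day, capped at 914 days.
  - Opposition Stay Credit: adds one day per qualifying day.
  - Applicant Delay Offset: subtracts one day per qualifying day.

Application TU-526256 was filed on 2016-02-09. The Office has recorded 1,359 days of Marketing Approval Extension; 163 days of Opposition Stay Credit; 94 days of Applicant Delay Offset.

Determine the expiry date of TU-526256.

Base term: filing date + 21 years → 9 February 2037.
Marketing Approval Extension: 1359 days claimed exceeds the 914-day cap, so +914 days → 12 August 2039.
Opposition Stay Credit: +163 days → 22 January 2040.
Applicant Delay Offset: −94 days → 20 October 2039.

2039-10-20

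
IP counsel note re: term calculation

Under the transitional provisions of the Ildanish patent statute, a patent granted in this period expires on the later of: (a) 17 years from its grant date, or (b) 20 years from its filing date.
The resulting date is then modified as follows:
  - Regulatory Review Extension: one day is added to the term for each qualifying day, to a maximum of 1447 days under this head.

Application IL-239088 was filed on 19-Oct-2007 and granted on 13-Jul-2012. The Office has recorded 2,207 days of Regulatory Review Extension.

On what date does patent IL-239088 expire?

(a) grant + 17 years → 13 July 2029.
(b) filing + 20 years → 19 October 2027.
Later of the two: 13 July 2029.
Regulatory Review Extension: 2207 days claimed exceeds the 1447-day cap, so +1447 days → 29 June 2033.

June 29, 2033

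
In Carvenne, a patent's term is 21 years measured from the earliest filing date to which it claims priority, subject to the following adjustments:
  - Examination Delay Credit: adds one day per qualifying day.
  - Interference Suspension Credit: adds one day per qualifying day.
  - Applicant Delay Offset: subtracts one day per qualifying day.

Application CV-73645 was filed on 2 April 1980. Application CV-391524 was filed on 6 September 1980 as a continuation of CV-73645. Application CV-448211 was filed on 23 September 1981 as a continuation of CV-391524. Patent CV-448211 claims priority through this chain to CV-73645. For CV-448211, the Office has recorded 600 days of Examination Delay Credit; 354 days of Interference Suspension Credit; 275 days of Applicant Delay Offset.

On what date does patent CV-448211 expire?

2003-02-10

Earliest priority filing: 2 April 1980.
Base term: 2 April 1980 + 21 years → 2 April 2001.
Examination Delay Credit: +600 days → 23 November 2002.
Interference Suspension Credit: +354 days → 12 November 2003.
Applicant Delay Offset: −275 days → 10 February 2003.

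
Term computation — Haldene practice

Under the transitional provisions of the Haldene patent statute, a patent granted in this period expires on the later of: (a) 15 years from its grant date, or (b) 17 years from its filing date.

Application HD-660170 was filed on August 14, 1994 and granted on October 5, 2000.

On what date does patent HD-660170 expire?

2015-10-05

(a) grant + 15 years → 5 October 2015.
(b) filing + 17 years → 14 August 2011.
Later of the two: 5 October 2015.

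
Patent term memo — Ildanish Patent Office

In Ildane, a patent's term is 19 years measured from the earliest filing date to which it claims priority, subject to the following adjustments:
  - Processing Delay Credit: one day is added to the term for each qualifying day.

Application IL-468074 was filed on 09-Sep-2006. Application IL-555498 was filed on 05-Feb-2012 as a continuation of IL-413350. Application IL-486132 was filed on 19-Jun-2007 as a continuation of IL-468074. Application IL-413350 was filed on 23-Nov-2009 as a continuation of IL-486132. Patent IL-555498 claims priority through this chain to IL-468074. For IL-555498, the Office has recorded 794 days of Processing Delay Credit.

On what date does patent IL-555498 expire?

November 12, 2027

Earliest priority filing: 9 September 2006.
Base term: 9 September 2006 + 19 years → 9 September 2025.
Processing Delay Credit: +794 days → 12 November 2027.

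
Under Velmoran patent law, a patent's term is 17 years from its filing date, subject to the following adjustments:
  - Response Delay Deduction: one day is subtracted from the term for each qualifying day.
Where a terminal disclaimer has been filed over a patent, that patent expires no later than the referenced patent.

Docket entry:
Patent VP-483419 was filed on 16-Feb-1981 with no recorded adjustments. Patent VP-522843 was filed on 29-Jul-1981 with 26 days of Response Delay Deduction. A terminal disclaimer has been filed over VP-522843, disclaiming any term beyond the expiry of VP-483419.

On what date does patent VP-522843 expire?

February 16, 1998

Natural term of VP-522843:
  Base: filing + 17 years → 29 July 1998.
  Response Delay Deduction: −26 days → 3 July 1998.
Expiry of referenced patent VP-483419:
  Base: filing + 17 years → 16 February 1998.
Terminal disclaimer: VP-522843 expires on the earlier of 3 July 1998 and 16 February 1998.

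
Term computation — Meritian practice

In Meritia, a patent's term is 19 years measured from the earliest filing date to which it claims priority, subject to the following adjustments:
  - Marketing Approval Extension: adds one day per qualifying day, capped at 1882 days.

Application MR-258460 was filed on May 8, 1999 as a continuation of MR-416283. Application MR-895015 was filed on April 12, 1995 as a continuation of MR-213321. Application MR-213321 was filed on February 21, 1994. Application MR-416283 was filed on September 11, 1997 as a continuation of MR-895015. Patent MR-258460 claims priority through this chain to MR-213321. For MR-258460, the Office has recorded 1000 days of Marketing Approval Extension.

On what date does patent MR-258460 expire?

2015-11-18

Earliest priority filing: 21 February 1994.
Base term: 21 February 1994 + 19 years → 21 February 2013.
Marketing Approval Extension: 1000 days (within the 1882-day cap) → +1000 days → 18 November 2015.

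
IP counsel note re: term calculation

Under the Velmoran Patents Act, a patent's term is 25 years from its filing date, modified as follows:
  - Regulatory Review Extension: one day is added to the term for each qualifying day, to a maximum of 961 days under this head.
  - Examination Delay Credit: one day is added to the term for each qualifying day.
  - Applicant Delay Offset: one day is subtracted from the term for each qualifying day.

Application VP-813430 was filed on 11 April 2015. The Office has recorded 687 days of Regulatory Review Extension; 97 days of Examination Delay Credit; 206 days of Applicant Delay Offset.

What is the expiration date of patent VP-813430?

2041-11-10

Base term: filing date + 25 years → 11 April 2040.
Regulatory Review Extension: 687 days (within the 961-day cap) → +687 days → 27 February 2042.
Examination Delay Credit: +97 days → 4 June 2042.
Applicant Delay Offset: −206 days → 10 November 2041.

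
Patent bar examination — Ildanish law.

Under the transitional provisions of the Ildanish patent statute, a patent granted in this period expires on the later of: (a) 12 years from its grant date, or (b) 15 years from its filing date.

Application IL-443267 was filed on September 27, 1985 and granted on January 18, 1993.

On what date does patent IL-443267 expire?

2005-01-18

(a) grant + 12 years → 18 January 2005.
(b) filing + 15 years → 27 September 2000.
Later of the two: 18 January 2005.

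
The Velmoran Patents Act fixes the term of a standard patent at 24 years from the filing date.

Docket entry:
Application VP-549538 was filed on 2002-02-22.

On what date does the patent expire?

Filing date + 24 years → 22 February 2026.

February 22, 2026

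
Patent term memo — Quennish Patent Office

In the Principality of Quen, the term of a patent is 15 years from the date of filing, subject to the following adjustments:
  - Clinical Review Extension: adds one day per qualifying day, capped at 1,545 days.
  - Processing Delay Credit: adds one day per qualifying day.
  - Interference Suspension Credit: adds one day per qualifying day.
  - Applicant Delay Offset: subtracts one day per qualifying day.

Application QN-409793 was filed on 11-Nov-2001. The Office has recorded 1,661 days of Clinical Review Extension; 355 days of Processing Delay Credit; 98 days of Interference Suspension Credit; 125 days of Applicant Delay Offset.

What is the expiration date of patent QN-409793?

Base term: filing date + 15 years → 11 November 2016.
Clinical Review Extension: 1661 days claimed exceeds the 1545-day cap, so +1545 days → 3 February 2021.
Processing Delay Credit: +355 days → 24 January 2022.
Interference Suspension Credit: +98 days → 2 May 2022.
Applicant Delay Offset: −125 days → 28 December 2021.

2021-12-28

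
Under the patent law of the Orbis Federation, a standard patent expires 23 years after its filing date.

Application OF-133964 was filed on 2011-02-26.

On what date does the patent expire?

Filing date + 23 years → 26 February 2034.

2034-02-26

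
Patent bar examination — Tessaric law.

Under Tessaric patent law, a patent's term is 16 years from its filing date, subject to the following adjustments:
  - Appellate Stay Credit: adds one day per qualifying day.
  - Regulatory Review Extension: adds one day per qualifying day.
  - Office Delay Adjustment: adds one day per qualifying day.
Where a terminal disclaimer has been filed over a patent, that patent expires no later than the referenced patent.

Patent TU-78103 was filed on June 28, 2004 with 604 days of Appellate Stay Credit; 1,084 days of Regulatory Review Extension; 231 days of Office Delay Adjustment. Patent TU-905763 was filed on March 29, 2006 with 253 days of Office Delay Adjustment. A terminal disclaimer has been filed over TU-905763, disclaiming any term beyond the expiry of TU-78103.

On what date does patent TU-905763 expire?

2022-12-07

Natural term of TU-905763:
  Base: filing + 16 years → 29 March 2022.
  Office Delay Adjustment: +253 days → 7 December 2022.
Expiry of referenced patent TU-78103:
  Base: filing + 16 years → 28 June 2020.
  Appellate Stay Credit: +604 days → 22 February 2022.
  Regulatory Review Extension: +1084 days → 10 February 2025.
  Office Delay Adjustment: +231 days → 29 September 2025.
Terminal disclaimer: TU-905763 expires on the earlier of 7 December 2022 and 29 September 2025.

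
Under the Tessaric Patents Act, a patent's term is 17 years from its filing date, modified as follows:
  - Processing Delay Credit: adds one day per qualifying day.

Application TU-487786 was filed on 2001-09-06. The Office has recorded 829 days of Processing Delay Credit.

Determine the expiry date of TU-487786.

Base term: filing date + 17 years → 6 September 2018.
Processing Delay Credit: +829 days → 13 December 2020.

2020-12-13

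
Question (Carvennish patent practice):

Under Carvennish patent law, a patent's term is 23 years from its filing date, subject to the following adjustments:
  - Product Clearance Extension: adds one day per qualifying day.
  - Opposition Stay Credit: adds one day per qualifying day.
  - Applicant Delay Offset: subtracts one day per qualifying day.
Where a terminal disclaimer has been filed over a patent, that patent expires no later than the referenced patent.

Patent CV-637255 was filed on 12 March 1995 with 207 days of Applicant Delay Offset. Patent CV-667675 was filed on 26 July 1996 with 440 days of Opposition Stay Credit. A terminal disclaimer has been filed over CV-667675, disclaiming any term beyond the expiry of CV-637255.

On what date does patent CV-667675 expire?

2017-08-17

Natural term of CV-667675:
  Base: filing + 23 years → 26 July 2019.
  Opposition Stay Credit: +440 days → 8 October 2020.
Expiry of referenced patent CV-637255:
  Base: filing + 23 years → 12 March 2018.
  Applicant Delay Offset: −207 days → 17 August 2017.
Terminal disclaimer: CV-667675 expires on the earlier of 8 October 2020 and 17 August 2017.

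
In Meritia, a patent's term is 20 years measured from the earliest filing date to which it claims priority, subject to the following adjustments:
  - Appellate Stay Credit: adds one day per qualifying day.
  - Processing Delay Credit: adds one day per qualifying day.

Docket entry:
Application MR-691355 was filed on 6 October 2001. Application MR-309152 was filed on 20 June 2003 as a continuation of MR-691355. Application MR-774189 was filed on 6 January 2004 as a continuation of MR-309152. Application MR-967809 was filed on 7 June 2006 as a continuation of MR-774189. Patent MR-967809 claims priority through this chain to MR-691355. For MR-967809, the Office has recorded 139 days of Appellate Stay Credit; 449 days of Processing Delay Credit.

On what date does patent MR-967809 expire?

2023-05-17

Earliest priority filing: 6 October 2001.
Base term: 6 October 2001 + 20 years → 6 October 2021.
Appellate Stay Credit: +139 days → 22 February 2022.
Processing Delay Credit: +449 days → 17 May 2023.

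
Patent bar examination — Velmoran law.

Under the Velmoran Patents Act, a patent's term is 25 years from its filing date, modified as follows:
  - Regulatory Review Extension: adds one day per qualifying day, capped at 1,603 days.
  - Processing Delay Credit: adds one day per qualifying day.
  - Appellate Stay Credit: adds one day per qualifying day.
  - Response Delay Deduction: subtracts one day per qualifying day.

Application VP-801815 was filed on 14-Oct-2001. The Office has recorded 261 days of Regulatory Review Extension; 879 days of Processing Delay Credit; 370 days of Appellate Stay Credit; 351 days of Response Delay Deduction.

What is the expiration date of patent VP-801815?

Base term: filing date + 25 years → 14 October 2026.
Regulatory Review Extension: 261 days (within the 1603-day cap) → +261 days → 2 July 2027.
Processing Delay Credit: +879 days → 27 November 2029.
Appellate Stay Credit: +370 days → 2 December 2030.
Response Delay Deduction: −351 days → 16 December 2029.

2029-12-16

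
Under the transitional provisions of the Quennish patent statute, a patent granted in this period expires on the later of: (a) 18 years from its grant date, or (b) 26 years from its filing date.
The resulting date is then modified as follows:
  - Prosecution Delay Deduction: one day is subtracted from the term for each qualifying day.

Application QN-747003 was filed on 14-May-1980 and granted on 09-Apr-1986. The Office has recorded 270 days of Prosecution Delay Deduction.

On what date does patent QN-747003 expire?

(a) grant + 18 years → 9 April 2004.
(b) filing + 26 years → 14 May 2006.
Later of the two: 14 May 2006.
Prosecution Delay Deduction: −270 days → 17 August 2005.

August 17, 2005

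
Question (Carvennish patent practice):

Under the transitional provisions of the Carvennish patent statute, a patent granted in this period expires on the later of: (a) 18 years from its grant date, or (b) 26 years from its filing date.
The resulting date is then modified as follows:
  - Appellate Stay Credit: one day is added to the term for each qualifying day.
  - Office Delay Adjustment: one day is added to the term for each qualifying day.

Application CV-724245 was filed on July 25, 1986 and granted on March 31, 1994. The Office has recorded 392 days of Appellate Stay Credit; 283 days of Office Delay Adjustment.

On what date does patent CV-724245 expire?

(a) grant + 18 years → 31 March 2012.
(b) filing + 26 years → 25 July 2012.
Later of the two: 25 July 2012.
Appellate Stay Credit: +392 days → 21 August 2013.
Office Delay Adjustment: +283 days → 31 May 2014.

May 31, 2014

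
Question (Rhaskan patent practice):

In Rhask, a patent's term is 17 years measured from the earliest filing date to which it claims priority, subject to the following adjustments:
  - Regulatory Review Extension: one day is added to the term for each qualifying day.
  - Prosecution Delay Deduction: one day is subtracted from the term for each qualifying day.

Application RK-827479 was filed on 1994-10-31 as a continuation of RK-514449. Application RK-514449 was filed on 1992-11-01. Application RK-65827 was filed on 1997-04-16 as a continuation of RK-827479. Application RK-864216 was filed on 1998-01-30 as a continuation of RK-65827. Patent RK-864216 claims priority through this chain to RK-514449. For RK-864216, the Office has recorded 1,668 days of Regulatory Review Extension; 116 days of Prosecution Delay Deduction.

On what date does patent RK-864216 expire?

January 31, 2014

Earliest priority filing: 1 November 1992.
Base term: 1 November 1992 + 17 years → 1 November 2009.
Regulatory Review Extension: +1668 days → 27 May 2014.
Prosecution Delay Deduction: −116 days → 31 January 2014.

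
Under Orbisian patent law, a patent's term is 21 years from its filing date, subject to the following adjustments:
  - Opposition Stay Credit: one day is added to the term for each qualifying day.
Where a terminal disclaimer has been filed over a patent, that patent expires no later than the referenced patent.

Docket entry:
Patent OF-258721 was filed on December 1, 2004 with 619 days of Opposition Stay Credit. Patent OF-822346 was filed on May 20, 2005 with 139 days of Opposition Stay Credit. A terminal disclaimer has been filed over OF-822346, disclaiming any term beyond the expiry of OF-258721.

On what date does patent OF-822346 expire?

Natural term of OF-822346:
  Base: filing + 21 years → 20 May 2026.
  Opposition Stay Credit: +139 days → 6 October 2026.
Expiry of referenced patent OF-258721:
  Base: filing + 21 years → 1 December 2025.
  Opposition Stay Credit: +619 days → 12 August 2027.
Terminal disclaimer: OF-822346 expires on the earlier of 6 October 2026 and 12 August 2027.

2026-10-06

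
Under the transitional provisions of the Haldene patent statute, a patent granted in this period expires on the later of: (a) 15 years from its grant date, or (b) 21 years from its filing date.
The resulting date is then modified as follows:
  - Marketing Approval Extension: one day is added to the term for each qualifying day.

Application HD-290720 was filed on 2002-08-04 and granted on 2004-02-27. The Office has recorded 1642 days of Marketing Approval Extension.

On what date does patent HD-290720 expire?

February 1, 2028

(a) grant + 15 years → 27 February 2019.
(b) filing + 21 years → 4 August 2023.
Later of the two: 4 August 2023.
Marketing Approval Extension: +1642 days → 1 February 2028.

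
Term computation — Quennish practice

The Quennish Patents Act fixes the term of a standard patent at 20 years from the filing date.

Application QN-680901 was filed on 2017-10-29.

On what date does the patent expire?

2037-10-29

Filing date + 20 years → 29 October 2037.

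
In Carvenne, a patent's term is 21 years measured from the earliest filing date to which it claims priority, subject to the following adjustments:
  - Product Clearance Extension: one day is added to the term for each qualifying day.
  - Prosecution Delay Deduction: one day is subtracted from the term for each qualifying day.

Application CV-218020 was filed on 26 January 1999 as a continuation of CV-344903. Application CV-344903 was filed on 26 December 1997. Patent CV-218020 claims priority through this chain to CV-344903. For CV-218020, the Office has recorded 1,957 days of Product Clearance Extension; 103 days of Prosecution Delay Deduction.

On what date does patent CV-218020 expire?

Earliest priority filing: 26 December 1997.
Base term: 26 December 1997 + 21 years → 26 December 2018.
Product Clearance Extension: +1957 days → 5 May 2024.
Prosecution Delay Deduction: −103 days → 23 January 2024.

January 23, 2024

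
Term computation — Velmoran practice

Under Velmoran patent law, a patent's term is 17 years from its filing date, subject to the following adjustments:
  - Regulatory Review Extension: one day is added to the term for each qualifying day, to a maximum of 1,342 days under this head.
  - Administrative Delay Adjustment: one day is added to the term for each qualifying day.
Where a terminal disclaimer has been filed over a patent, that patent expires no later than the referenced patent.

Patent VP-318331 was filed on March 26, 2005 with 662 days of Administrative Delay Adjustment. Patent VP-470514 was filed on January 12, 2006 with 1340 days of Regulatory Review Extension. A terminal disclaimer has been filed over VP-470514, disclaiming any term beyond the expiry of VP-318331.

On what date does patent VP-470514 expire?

Natural term of VP-470514:
  Base: filing + 17 years → 12 January 2023.
  Regulatory Review Extension: 1340 days (within the 1342-day cap) → +1340 days → 13 September 2026.
Expiry of referenced patent VP-318331:
  Base: filing + 17 years → 26 March 2022.
  Administrative Delay Adjustment: +662 days → 17 January 2024.
Terminal disclaimer: VP-470514 expires on the earlier of 13 September 2026 and 17 January 2024.

2024-01-17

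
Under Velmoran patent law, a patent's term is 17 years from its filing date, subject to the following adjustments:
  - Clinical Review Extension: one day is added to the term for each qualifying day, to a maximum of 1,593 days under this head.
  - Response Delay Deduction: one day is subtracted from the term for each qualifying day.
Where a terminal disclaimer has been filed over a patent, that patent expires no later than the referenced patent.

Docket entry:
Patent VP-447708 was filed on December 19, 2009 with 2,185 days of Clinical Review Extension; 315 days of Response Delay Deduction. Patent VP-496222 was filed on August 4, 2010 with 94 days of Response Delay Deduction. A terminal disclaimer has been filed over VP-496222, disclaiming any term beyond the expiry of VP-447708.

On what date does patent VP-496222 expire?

2027-05-02

Natural term of VP-496222:
  Base: filing + 17 years → 4 August 2027.
  Response Delay Deduction: −94 days → 2 May 2027.
Expiry of referenced patent VP-447708:
  Base: filing + 17 years → 19 December 2026.
  Clinical Review Extension: 2185 days claimed exceeds the 1593-day cap, so +1593 days → 30 April 2031.
  Response Delay Deduction: −315 days → 19 June 2030.
Terminal disclaimer: VP-496222 expires on the earlier of 2 May 2027 and 19 June 2030.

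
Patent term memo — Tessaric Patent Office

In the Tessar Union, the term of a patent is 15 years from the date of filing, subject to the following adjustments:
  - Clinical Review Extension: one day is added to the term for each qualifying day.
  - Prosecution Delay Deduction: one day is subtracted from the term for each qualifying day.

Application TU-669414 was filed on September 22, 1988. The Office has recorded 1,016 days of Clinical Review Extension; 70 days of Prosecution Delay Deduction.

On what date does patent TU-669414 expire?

Base term: filing date + 15 years → 22 September 2003.
Clinical Review Extension: +1016 days → 4 July 2006.
Prosecution Delay Deduction: −70 days → 25 April 2006.

2006-04-25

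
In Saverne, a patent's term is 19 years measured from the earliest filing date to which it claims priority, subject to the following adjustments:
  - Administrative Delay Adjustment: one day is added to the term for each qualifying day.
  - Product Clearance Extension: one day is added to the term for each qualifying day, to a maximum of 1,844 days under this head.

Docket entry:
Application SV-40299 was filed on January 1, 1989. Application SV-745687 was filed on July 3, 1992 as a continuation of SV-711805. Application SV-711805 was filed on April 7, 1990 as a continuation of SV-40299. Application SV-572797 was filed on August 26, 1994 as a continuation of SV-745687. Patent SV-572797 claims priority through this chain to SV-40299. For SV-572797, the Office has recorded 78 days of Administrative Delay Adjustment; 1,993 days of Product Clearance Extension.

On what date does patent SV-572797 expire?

Earliest priority filing: 1 January 1989.
Base term: 1 January 1989 + 19 years → 1 January 2008.
Administrative Delay Adjustment: +78 days → 19 March 2008.
Product Clearance Extension: 1993 days claimed exceeds the 1844-day cap, so +1844 days → 6 April 2013.

April 6, 2013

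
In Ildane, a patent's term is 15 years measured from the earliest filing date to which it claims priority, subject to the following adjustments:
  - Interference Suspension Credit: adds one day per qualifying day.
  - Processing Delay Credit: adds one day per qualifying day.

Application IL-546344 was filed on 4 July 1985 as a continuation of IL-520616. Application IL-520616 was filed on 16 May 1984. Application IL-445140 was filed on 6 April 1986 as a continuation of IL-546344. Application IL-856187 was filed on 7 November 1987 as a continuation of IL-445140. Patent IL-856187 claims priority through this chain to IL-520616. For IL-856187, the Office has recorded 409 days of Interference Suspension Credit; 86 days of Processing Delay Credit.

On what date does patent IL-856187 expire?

2000-09-22

Earliest priority filing: 16 May 1984.
Base term: 16 May 1984 + 15 years → 16 May 1999.
Interference Suspension Credit: +409 days → 28 June 2000.
Processing Delay Credit: +86 days → 22 September 2000.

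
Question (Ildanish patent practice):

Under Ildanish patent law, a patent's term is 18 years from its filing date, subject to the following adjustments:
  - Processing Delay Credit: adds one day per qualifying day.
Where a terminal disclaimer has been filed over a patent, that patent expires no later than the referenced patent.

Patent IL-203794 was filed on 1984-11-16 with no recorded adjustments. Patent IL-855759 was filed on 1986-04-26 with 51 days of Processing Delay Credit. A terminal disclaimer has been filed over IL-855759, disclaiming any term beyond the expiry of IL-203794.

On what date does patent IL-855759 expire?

November 16, 2002

Natural term of IL-855759:
  Base: filing + 18 years → 26 April 2004.
  Processing Delay Credit: +51 days → 16 June 2004.
Expiry of referenced patent IL-203794:
  Base: filing + 18 years → 16 November 2002.
Terminal disclaimer: IL-855759 expires on the earlier of 16 June 2004 and 16 November 2002.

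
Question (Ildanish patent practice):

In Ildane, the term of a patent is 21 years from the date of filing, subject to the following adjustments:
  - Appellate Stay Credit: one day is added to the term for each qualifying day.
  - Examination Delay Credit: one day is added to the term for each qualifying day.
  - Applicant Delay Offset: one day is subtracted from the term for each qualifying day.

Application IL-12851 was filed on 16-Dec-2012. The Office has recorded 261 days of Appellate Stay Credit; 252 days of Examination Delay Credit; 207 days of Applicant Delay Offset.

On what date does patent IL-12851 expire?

Base term: filing date + 21 years → 16 December 2033.
Appellate Stay Credit: +261 days → 3 September 2034.
Examination Delay Credit: +252 days → 13 May 2035.
Applicant Delay Offset: −207 days → 18 October 2034.

October 18, 2034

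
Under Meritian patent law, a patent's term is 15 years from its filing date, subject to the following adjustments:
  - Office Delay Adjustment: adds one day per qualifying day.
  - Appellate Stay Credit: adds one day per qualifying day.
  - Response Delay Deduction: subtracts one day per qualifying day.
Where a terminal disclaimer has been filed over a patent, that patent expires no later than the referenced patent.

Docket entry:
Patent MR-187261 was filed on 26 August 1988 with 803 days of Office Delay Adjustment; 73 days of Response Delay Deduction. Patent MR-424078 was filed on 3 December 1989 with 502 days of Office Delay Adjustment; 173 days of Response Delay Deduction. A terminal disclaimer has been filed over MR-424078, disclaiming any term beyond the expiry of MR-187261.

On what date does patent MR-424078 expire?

Natural term of MR-424078:
  Base: filing + 15 years → 3 December 2004.
  Office Delay Adjustment: +502 days → 19 April 2006.
  Response Delay Deduction: −173 days → 28 October 2005.
Expiry of referenced patent MR-187261:
  Base: filing + 15 years → 26 August 2003.
  Office Delay Adjustment: +803 days → 6 November 2005.
  Response Delay Deduction: −73 days → 25 August 2005.
Terminal disclaimer: MR-424078 expires on the earlier of 28 October 2005 and 25 August 2005.

August 25, 2005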